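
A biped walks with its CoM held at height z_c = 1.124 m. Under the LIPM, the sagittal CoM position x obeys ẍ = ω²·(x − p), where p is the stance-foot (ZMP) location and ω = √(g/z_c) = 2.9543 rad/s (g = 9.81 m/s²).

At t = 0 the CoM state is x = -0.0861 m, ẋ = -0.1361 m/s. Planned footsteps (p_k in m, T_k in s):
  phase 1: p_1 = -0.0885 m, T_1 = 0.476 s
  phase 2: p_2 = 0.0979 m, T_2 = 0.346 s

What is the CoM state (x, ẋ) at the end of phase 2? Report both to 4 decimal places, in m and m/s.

x = -0.4401, ẋ = -1.4040

phase 1: p=-0.0885, T=0.476, ωT=1.406247, cosh=2.162836, sinh=1.917775; start (x,ẋ)=(-0.086100, -0.136100) → end (x,ẋ)=(-0.171658, -0.280764)
phase 2: p=0.0979, T=0.346, ωT=1.022188, cosh=1.569538, sinh=1.209731; start (x,ẋ)=(-0.171658, -0.280764) → end (x,ẋ)=(-0.440149, -1.404046)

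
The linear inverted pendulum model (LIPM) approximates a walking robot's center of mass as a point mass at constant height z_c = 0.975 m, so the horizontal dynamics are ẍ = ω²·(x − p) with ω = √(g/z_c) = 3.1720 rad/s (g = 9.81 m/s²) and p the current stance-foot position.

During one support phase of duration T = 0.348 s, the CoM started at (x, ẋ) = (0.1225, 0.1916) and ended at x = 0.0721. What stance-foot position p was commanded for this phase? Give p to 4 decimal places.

ωT = 3.1720·0.348 = 1.103856; cosh(ωT) = 1.673681, sinh(ωT) = 1.342091
x(T) = p + (x₀−p)·cosh(ωT) + (ẋ₀/ω)·sinh(ωT) ⇒ p·(1 − cosh) = x(T) − x₀·cosh − (ẋ₀/ω)·sinh
numerator   = 0.0721 − (0.1225)·1.673681 − (0.1916/3.1720)·1.342091 = -0.213993
denominator = 1 − 1.673681 = -0.673681
p = -0.213993 / -0.673681 = 0.3176

p = 0.3176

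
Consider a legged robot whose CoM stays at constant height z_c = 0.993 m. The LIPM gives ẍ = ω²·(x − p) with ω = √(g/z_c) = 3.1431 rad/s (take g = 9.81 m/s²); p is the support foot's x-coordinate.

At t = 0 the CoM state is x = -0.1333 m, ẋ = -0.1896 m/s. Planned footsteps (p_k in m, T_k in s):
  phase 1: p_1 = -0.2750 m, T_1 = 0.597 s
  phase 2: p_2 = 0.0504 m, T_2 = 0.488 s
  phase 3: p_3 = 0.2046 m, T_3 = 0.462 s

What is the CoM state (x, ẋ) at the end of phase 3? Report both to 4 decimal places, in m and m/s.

phase 1: p=-0.2750, T=0.597, ωT=1.876431, cosh=3.341645, sinh=3.188510; start (x,ẋ)=(-0.133300, -0.189600) → end (x,ẋ)=(0.006172, 0.786514)
phase 2: p=0.0504, T=0.488, ωT=1.533833, cosh=2.425809, sinh=2.210102; start (x,ẋ)=(0.006172, 0.786514) → end (x,ẋ)=(0.496156, 1.600699)
phase 3: p=0.2046, T=0.462, ωT=1.452112, cosh=2.253102, sinh=2.019027; start (x,ẋ)=(0.496156, 1.600699) → end (x,ẋ)=(1.889743, 5.456754)

x = 1.8897, ẋ = 5.4568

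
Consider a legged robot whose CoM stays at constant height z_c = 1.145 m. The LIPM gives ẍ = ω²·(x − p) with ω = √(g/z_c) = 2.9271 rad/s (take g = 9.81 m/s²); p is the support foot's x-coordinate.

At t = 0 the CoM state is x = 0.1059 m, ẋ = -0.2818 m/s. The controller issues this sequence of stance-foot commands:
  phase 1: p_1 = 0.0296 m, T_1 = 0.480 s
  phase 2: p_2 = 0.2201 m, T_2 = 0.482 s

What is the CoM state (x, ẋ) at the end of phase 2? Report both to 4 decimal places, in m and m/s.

phase 1: p=0.0296, T=0.480, ωT=1.405008, cosh=2.160462, sinh=1.915097; start (x,ẋ)=(0.105900, -0.281800) → end (x,ẋ)=(0.010072, -0.181105)
phase 2: p=0.2201, T=0.482, ωT=1.410862, cosh=2.171711, sinh=1.927778; start (x,ẋ)=(0.010072, -0.181105) → end (x,ẋ)=(-0.355296, -1.578455)

x = -0.3553, ẋ = -1.5785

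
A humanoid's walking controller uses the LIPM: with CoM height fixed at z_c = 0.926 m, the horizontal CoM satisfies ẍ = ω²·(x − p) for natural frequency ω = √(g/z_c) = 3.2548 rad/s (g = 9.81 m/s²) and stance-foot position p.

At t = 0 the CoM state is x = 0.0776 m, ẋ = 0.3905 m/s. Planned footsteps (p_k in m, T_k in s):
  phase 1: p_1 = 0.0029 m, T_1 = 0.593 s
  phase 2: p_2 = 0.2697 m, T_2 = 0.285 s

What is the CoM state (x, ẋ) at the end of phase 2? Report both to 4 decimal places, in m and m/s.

x = 1.5741, ẋ = 4.5976

phase 1: p=0.0029, T=0.593, ωT=1.930096, cosh=3.517654, sinh=3.372520; start (x,ẋ)=(0.077600, 0.390500) → end (x,ẋ)=(0.670292, 2.193617)
phase 2: p=0.2697, T=0.285, ωT=0.927618, cosh=1.461987, sinh=1.066492; start (x,ẋ)=(0.670292, 2.193617) → end (x,ẋ)=(1.574138, 4.597583)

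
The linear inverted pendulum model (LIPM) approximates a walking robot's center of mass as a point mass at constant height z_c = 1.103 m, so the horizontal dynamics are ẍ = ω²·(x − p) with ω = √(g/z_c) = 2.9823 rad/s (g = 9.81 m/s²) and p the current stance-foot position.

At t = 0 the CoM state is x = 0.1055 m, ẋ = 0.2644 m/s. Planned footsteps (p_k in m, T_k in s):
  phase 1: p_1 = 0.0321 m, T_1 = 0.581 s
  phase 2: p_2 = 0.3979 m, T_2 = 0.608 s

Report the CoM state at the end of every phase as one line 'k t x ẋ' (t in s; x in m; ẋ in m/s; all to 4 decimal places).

phase 1: p=0.0321, T=0.581, ωT=1.732716, cosh=2.916400, sinh=2.739596; start (x,ẋ)=(0.105500, 0.264400) → end (x,ẋ)=(0.489047, 1.370796)
phase 2: p=0.3979, T=0.608, ωT=1.813238, cosh=3.146696, sinh=2.983571; start (x,ẋ)=(0.489047, 1.370796) → end (x,ẋ)=(2.056091, 5.124492)

1 0.5810 0.4890 1.3708
2 1.1890 2.0561 5.1245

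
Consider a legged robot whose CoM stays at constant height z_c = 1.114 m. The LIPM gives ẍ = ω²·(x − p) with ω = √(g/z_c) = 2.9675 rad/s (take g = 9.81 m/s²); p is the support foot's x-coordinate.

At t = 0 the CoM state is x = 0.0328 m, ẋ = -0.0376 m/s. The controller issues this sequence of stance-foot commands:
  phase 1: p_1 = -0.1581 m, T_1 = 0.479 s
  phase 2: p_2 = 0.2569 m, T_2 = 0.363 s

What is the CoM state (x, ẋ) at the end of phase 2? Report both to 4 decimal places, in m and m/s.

x = 0.6694, ẋ = 1.5940

phase 1: p=-0.1581, T=0.479, ωT=1.421432, cosh=2.192210, sinh=1.950842; start (x,ẋ)=(0.032800, -0.037600) → end (x,ẋ)=(0.235674, 1.022716)
phase 2: p=0.2569, T=0.363, ωT=1.077202, cosh=1.638500, sinh=1.297953; start (x,ẋ)=(0.235674, 1.022716) → end (x,ẋ)=(0.669447, 1.593967)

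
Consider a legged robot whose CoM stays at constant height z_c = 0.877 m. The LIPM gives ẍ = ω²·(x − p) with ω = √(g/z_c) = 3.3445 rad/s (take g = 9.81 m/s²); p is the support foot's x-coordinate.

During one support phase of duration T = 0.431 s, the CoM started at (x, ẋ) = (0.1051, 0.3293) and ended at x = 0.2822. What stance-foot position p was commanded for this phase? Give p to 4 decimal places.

p = 0.1208

ωT = 3.3445·0.431 = 1.441480; cosh(ωT) = 2.231761, sinh(ωT) = 1.995184
x(T) = p + (x₀−p)·cosh(ωT) + (ẋ₀/ω)·sinh(ωT) ⇒ p·(1 − cosh) = x(T) − x₀·cosh − (ẋ₀/ω)·sinh
numerator   = 0.2822 − (0.1051)·2.231761 − (0.3293/3.3445)·1.995184 = -0.148804
denominator = 1 − 2.231761 = -1.231761
p = -0.148804 / -1.231761 = 0.1208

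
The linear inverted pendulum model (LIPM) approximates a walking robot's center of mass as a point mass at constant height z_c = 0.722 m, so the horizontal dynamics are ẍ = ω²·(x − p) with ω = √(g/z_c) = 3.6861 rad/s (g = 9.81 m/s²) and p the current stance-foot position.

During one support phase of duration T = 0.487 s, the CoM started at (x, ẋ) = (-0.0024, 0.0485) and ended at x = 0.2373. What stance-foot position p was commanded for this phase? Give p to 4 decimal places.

ωT = 3.6861·0.487 = 1.795131; cosh(ωT) = 3.093184, sinh(ωT) = 2.927078
x(T) = p + (x₀−p)·cosh(ωT) + (ẋ₀/ω)·sinh(ωT) ⇒ p·(1 − cosh) = x(T) − x₀·cosh − (ẋ₀/ω)·sinh
numerator   = 0.2373 − (-0.0024)·3.093184 − (0.0485/3.6861)·2.927078 = 0.206211
denominator = 1 − 3.093184 = -2.093184
p = 0.206211 / -2.093184 = -0.0985

p = -0.0985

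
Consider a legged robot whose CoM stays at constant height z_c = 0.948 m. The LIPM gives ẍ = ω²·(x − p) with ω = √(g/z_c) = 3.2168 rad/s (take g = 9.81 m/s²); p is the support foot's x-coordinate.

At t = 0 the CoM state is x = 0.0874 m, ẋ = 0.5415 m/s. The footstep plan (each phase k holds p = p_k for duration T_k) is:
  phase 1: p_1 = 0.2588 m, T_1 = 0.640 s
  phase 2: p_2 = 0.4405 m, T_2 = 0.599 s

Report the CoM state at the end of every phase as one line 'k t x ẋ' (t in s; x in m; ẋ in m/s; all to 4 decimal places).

phase 1: p=0.2588, T=0.640, ωT=2.058752, cosh=3.981899, sinh=3.854286; start (x,ẋ)=(0.087400, 0.541500) → end (x,ẋ)=(0.225114, 0.031101)
phase 2: p=0.4405, T=0.599, ωT=1.926863, cosh=3.506769, sinh=3.361164; start (x,ẋ)=(0.225114, 0.031101) → end (x,ẋ)=(-0.282313, -2.219734)

1 0.6400 0.2251 0.0311
2 1.2390 -0.2823 -2.2197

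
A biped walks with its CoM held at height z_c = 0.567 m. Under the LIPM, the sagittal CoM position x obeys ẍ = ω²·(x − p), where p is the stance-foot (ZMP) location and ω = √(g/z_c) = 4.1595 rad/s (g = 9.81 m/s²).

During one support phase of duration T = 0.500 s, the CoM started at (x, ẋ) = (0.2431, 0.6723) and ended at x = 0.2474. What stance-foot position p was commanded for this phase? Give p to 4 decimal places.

ωT = 4.1595·0.500 = 2.079750; cosh(ωT) = 4.063715, sinh(ωT) = 3.938753
x(T) = p + (x₀−p)·cosh(ωT) + (ẋ₀/ω)·sinh(ωT) ⇒ p·(1 − cosh) = x(T) − x₀·cosh − (ẋ₀/ω)·sinh
numerator   = 0.2474 − (0.2431)·4.063715 − (0.6723/4.1595)·3.938753 = -1.377110
denominator = 1 − 4.063715 = -3.063715
p = -1.377110 / -3.063715 = 0.4495

p = 0.4495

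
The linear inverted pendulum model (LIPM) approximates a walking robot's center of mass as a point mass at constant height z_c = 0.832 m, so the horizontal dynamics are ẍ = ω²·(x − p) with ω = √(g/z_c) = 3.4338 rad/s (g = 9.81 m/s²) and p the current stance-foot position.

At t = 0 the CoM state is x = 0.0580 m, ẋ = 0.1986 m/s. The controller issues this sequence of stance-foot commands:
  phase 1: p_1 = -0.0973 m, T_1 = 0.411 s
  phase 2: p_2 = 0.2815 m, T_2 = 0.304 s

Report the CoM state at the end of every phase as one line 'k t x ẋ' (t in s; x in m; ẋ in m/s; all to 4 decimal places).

phase 1: p=-0.0973, T=0.411, ωT=1.411292, cosh=2.172539, sinh=1.928711; start (x,ẋ)=(0.058000, 0.198600) → end (x,ẋ)=(0.351646, 1.459988)
phase 2: p=0.2815, T=0.304, ωT=1.043875, cosh=1.596145, sinh=1.244057; start (x,ẋ)=(0.351646, 1.459988) → end (x,ẋ)=(0.922413, 2.630005)

1 0.4110 0.3516 1.4600
2 0.7150 0.9224 2.6300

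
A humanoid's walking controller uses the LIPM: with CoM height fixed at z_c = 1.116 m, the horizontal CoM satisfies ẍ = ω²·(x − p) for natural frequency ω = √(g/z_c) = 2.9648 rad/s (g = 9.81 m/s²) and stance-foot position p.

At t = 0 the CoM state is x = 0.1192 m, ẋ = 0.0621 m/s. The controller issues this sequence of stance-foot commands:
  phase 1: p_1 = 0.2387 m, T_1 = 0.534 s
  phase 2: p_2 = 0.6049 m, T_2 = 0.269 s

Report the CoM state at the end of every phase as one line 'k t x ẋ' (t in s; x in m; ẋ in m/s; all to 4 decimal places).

phase 1: p=0.2387, T=0.534, ωT=1.583203, cosh=2.537924, sinh=2.332608; start (x,ẋ)=(0.119200, 0.062100) → end (x,ẋ)=(-0.015724, -0.668823)
phase 2: p=0.6049, T=0.269, ωT=0.797531, cosh=1.335246, sinh=0.884807; start (x,ẋ)=(-0.015724, -0.668823) → end (x,ẋ)=(-0.423387, -2.521110)

1 0.5340 -0.0157 -0.6688
2 0.8030 -0.4234 -2.5211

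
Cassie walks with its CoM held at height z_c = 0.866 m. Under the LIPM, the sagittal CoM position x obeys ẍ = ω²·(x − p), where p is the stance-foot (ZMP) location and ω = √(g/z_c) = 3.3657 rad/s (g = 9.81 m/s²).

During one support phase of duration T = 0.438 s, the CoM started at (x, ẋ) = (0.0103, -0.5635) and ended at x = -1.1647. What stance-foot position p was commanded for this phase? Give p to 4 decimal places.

ωT = 3.3657·0.438 = 1.474177; cosh(ωT) = 2.298203, sinh(ωT) = 2.069235
x(T) = p + (x₀−p)·cosh(ωT) + (ẋ₀/ω)·sinh(ωT) ⇒ p·(1 − cosh) = x(T) − x₀·cosh − (ẋ₀/ω)·sinh
numerator   = -1.1647 − (0.0103)·2.298203 − (-0.5635/3.3657)·2.069235 = -0.841931
denominator = 1 − 2.298203 = -1.298203
p = -0.841931 / -1.298203 = 0.6485

p = 0.6485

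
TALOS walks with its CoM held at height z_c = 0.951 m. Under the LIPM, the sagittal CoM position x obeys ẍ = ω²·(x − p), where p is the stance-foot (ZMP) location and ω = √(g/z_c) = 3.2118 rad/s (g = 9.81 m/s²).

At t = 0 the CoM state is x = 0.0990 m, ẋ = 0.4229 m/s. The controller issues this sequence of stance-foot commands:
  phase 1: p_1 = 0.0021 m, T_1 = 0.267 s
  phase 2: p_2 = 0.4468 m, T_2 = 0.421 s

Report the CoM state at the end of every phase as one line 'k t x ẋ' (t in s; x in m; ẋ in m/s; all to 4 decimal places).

1 0.2670 0.2641 0.8890
2 0.6880 0.5693 0.7752

phase 1: p=0.0021, T=0.267, ωT=0.857551, cosh=1.390790, sinh=0.966590; start (x,ẋ)=(0.099000, 0.422900) → end (x,ẋ)=(0.264139, 0.888990)
phase 2: p=0.4468, T=0.421, ωT=1.352168, cosh=2.062238, sinh=1.803559; start (x,ẋ)=(0.264139, 0.888990) → end (x,ẋ)=(0.569315, 0.775215)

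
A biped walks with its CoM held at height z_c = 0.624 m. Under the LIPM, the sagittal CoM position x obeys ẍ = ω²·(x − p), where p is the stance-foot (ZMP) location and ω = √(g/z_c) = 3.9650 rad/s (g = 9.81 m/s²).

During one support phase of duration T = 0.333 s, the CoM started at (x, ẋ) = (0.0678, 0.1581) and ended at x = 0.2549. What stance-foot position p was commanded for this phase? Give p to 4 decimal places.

p = -0.0493

ωT = 3.9650·0.333 = 1.320345; cosh(ωT) = 2.005878, sinh(ωT) = 1.738835
x(T) = p + (x₀−p)·cosh(ωT) + (ẋ₀/ω)·sinh(ωT) ⇒ p·(1 − cosh) = x(T) − x₀·cosh − (ẋ₀/ω)·sinh
numerator   = 0.2549 − (0.0678)·2.005878 − (0.1581/3.9650)·1.738835 = 0.049567
denominator = 1 − 2.005878 = -1.005878
p = 0.049567 / -1.005878 = -0.0493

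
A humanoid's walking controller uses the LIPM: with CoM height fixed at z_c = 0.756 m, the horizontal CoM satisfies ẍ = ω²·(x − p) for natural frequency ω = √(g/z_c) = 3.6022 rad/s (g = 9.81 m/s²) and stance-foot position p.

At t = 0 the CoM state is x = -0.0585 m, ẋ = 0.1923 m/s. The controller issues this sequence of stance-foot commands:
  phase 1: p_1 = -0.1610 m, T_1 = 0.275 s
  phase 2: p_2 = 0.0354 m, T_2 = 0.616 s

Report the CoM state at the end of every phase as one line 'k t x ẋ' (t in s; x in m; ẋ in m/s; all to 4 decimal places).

phase 1: p=-0.1610, T=0.275, ωT=0.990605, cosh=1.532108, sinh=1.160756; start (x,ẋ)=(-0.058500, 0.192300) → end (x,ẋ)=(0.058007, 0.723205)
phase 2: p=0.0354, T=0.616, ωT=2.218955, cosh=4.653219, sinh=4.544497; start (x,ẋ)=(0.058007, 0.723205) → end (x,ẋ)=(1.052982, 3.735309)

1 0.2750 0.0580 0.7232
2 0.8910 1.0530 3.7353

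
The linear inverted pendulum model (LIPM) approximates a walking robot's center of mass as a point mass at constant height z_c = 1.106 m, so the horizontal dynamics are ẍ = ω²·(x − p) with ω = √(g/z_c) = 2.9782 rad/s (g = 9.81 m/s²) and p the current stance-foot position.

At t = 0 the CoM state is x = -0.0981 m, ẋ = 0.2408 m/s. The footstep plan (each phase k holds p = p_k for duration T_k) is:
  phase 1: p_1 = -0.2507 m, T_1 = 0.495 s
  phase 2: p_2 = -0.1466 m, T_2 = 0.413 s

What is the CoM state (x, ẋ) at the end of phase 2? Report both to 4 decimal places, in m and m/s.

phase 1: p=-0.2507, T=0.495, ωT=1.474209, cosh=2.298270, sinh=2.069310; start (x,ẋ)=(-0.098100, 0.240800) → end (x,ẋ)=(0.267328, 1.493870)
phase 2: p=-0.1466, T=0.413, ωT=1.229997, cosh=1.856756, sinh=1.564462; start (x,ẋ)=(0.267328, 1.493870) → end (x,ẋ)=(1.406700, 4.702359)

x = 1.4067, ẋ = 4.7024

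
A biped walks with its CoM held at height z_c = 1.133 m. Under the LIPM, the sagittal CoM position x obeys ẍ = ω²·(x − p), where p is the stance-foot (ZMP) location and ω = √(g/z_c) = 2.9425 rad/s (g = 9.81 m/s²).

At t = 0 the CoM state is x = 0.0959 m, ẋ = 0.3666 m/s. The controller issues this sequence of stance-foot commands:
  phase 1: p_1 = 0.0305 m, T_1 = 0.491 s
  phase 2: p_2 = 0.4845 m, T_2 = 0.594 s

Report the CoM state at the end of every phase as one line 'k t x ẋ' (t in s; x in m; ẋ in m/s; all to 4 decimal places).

phase 1: p=0.0305, T=0.491, ωT=1.444767, cosh=2.238333, sinh=2.002533; start (x,ẋ)=(0.095900, 0.366600) → end (x,ẋ)=(0.426378, 1.205939)
phase 2: p=0.4845, T=0.594, ωT=1.747845, cosh=2.958182, sinh=2.784033; start (x,ẋ)=(0.426378, 1.205939) → end (x,ẋ)=(1.453560, 3.091255)

1 0.4910 0.4264 1.2059
2 1.0850 1.4536 3.0913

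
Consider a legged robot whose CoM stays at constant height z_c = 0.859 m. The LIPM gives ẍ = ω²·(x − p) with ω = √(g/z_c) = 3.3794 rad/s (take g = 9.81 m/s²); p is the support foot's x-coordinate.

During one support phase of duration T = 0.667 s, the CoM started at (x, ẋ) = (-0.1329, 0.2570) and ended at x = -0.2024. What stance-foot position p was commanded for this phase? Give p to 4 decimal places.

p = -0.0208

ωT = 3.3794·0.667 = 2.254060; cosh(ωT) = 4.815652, sinh(ωT) = 4.710680
x(T) = p + (x₀−p)·cosh(ωT) + (ẋ₀/ω)·sinh(ωT) ⇒ p·(1 − cosh) = x(T) − x₀·cosh − (ẋ₀/ω)·sinh
numerator   = -0.2024 − (-0.1329)·4.815652 − (0.2570/3.3794)·4.710680 = 0.079358
denominator = 1 − 4.815652 = -3.815652
p = 0.079358 / -3.815652 = -0.0208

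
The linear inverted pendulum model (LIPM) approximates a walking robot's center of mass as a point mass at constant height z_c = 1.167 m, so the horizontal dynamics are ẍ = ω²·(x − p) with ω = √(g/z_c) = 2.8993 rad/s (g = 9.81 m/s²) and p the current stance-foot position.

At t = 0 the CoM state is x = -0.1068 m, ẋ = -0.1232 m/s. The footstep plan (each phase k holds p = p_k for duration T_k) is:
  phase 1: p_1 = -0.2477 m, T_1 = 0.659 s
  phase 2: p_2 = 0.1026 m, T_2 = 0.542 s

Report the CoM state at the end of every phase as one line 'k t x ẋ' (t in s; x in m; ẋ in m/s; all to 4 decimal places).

phase 1: p=-0.2477, T=0.659, ωT=1.910639, cosh=3.452695, sinh=3.304709; start (x,ẋ)=(-0.106800, -0.123200) → end (x,ẋ)=(0.098358, 0.924639)
phase 2: p=0.1026, T=0.542, ωT=1.571421, cosh=2.510616, sinh=2.302866; start (x,ẋ)=(0.098358, 0.924639) → end (x,ẋ)=(0.826375, 2.293088)

1 0.6590 0.0984 0.9246
2 1.2010 0.8264 2.2931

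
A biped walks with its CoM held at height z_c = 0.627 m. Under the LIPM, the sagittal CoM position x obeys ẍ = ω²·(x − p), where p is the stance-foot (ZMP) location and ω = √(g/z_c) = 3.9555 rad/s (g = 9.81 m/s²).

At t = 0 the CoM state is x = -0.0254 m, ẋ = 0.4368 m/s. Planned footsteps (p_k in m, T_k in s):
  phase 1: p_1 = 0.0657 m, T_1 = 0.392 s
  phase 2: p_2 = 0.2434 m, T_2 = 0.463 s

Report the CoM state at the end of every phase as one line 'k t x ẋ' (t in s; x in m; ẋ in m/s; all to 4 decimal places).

1 0.3920 0.0899 0.2648
2 0.8550 -0.0445 -0.9991

phase 1: p=0.0657, T=0.392, ωT=1.550556, cosh=2.463110, sinh=2.250980; start (x,ẋ)=(-0.025400, 0.436800) → end (x,ẋ)=(0.089883, 0.264755)
phase 2: p=0.2434, T=0.463, ωT=1.831397, cosh=3.201394, sinh=3.041204; start (x,ẋ)=(0.089883, 0.264755) → end (x,ẋ)=(-0.044510, -0.999145)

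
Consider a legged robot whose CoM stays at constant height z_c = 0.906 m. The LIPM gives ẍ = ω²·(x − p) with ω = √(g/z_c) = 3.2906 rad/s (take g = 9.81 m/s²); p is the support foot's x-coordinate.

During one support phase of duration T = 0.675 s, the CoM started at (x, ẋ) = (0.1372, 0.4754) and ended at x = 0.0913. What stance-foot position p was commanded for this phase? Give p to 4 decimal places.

p = 0.3294

ωT = 3.2906·0.675 = 2.221155; cosh(ωT) = 4.663228, sinh(ωT) = 4.554744
x(T) = p + (x₀−p)·cosh(ωT) + (ẋ₀/ω)·sinh(ωT) ⇒ p·(1 − cosh) = x(T) − x₀·cosh − (ẋ₀/ω)·sinh
numerator   = 0.0913 − (0.1372)·4.663228 − (0.4754/3.2906)·4.554744 = -1.206528
denominator = 1 − 4.663228 = -3.663228
p = -1.206528 / -3.663228 = 0.3294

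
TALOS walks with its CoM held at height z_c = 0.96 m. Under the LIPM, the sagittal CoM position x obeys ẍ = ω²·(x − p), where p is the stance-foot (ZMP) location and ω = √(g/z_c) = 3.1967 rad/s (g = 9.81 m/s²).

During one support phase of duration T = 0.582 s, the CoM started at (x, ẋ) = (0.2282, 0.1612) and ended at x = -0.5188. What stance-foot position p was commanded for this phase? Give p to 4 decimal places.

ωT = 3.1967·0.582 = 1.860479; cosh(ωT) = 3.291208, sinh(ωT) = 3.135610
x(T) = p + (x₀−p)·cosh(ωT) + (ẋ₀/ω)·sinh(ωT) ⇒ p·(1 − cosh) = x(T) − x₀·cosh − (ẋ₀/ω)·sinh
numerator   = -0.5188 − (0.2282)·3.291208 − (0.1612/3.1967)·3.135610 = -1.427973
denominator = 1 − 3.291208 = -2.291208
p = -1.427973 / -2.291208 = 0.6232

p = 0.6232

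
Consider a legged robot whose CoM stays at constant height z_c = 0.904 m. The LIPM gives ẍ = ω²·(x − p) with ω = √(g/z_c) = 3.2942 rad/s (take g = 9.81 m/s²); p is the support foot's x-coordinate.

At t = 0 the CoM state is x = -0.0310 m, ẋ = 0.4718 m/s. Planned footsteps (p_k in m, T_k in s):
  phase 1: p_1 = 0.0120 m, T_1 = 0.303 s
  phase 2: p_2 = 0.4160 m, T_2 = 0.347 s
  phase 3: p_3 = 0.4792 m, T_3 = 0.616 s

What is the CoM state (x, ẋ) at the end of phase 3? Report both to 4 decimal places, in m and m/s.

x = -1.3511, ẋ = -5.9368

phase 1: p=0.0120, T=0.303, ωT=0.998143, cosh=1.540900, sinh=1.172337; start (x,ẋ)=(-0.031000, 0.471800) → end (x,ẋ)=(0.113645, 0.560935)
phase 2: p=0.4160, T=0.347, ωT=1.143087, cosh=1.727635, sinh=1.408802; start (x,ẋ)=(0.113645, 0.560935) → end (x,ẋ)=(0.133531, -0.434101)
phase 3: p=0.4792, T=0.616, ωT=2.029227, cosh=3.869821, sinh=3.738384; start (x,ẋ)=(0.133531, -0.434101) → end (x,ẋ)=(-1.351112, -5.936802)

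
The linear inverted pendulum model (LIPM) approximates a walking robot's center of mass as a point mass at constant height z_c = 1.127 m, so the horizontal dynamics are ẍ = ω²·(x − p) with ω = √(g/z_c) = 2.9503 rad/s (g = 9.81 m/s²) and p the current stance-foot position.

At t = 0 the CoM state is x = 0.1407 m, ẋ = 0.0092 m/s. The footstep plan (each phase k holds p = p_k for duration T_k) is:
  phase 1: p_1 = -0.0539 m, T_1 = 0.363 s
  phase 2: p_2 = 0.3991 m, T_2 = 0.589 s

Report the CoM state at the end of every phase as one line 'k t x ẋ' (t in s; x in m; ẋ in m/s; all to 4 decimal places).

phase 1: p=-0.0539, T=0.363, ωT=1.070959, cosh=1.630428, sinh=1.287748; start (x,ẋ)=(0.140700, 0.009200) → end (x,ẋ)=(0.267397, 0.754333)
phase 2: p=0.3991, T=0.589, ωT=1.737727, cosh=2.930163, sinh=2.754243; start (x,ẋ)=(0.267397, 0.754333) → end (x,ẋ)=(0.717394, 1.140120)

1 0.3630 0.2674 0.7543
2 0.9520 0.7174 1.1401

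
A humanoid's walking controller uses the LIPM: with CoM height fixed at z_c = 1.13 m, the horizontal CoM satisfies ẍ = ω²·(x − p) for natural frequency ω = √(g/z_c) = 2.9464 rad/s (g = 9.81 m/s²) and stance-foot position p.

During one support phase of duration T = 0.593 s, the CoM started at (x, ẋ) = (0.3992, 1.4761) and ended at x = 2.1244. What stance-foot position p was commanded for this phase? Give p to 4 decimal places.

p = 0.2298

ωT = 2.9464·0.593 = 1.747215; cosh(ωT) = 2.956429, sinh(ωT) = 2.782171
x(T) = p + (x₀−p)·cosh(ωT) + (ẋ₀/ω)·sinh(ωT) ⇒ p·(1 − cosh) = x(T) − x₀·cosh − (ẋ₀/ω)·sinh
numerator   = 2.1244 − (0.3992)·2.956429 − (1.4761/2.9464)·2.782171 = -0.449630
denominator = 1 − 2.956429 = -1.956429
p = -0.449630 / -1.956429 = 0.2298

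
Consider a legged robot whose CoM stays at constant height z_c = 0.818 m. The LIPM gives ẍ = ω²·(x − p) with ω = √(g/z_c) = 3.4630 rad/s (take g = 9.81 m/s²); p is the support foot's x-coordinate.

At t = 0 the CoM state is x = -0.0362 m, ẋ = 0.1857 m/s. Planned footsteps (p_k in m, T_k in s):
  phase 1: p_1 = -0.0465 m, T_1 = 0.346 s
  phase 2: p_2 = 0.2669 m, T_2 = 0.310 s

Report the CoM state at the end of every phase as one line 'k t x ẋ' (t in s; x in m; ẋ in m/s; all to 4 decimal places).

1 0.3460 0.0529 0.3895
2 0.6560 0.0626 -0.3212

phase 1: p=-0.0465, T=0.346, ωT=1.198198, cosh=1.807938, sinh=1.506201; start (x,ẋ)=(-0.036200, 0.185700) → end (x,ẋ)=(0.052890, 0.389459)
phase 2: p=0.2669, T=0.310, ωT=1.073530, cosh=1.633744, sinh=1.291945; start (x,ẋ)=(0.052890, 0.389459) → end (x,ẋ)=(0.062559, -0.321204)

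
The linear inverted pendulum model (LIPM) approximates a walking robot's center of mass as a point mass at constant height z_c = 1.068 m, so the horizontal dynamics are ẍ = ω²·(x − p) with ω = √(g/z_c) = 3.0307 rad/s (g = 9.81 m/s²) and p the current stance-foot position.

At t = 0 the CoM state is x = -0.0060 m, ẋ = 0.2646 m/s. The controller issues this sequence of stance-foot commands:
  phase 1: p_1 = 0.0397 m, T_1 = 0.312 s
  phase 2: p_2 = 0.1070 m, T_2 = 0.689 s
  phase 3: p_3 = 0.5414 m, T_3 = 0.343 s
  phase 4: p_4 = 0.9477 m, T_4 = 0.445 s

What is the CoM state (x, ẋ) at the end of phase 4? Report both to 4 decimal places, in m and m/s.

x = -0.5246, ẋ = -4.0174

phase 1: p=0.0397, T=0.312, ωT=0.945578, cosh=1.481378, sinh=1.092924; start (x,ẋ)=(-0.006000, 0.264600) → end (x,ẋ)=(0.067420, 0.240600)
phase 2: p=0.1070, T=0.689, ωT=2.088152, cosh=4.096953, sinh=3.973037; start (x,ẋ)=(0.067420, 0.240600) → end (x,ẋ)=(0.260254, 0.509144)
phase 3: p=0.5414, T=0.343, ωT=1.039530, cosh=1.590754, sinh=1.237134; start (x,ẋ)=(0.260254, 0.509144) → end (x,ẋ)=(0.301998, -0.244202)
phase 4: p=0.9477, T=0.445, ωT=1.348661, cosh=2.055927, sinh=1.796339; start (x,ẋ)=(0.301998, -0.244202) → end (x,ẋ)=(-0.524558, -4.017371)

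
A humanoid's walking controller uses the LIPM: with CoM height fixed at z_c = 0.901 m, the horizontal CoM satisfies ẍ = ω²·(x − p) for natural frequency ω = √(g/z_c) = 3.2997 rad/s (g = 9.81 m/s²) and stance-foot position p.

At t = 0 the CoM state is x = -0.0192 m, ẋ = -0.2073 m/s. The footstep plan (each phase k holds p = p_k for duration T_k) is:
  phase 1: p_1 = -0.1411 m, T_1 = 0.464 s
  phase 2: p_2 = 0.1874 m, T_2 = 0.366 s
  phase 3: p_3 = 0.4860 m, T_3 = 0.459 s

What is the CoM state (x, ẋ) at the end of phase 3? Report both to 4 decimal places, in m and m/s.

x = -0.6566, ẋ = -3.4909

phase 1: p=-0.1411, T=0.464, ωT=1.531061, cosh=2.419692, sinh=2.203386; start (x,ẋ)=(-0.019200, -0.207300) → end (x,ẋ)=(0.015435, 0.384673)
phase 2: p=0.1874, T=0.366, ωT=1.207690, cosh=1.822317, sinh=1.523430; start (x,ẋ)=(0.015435, 0.384673) → end (x,ẋ)=(0.051624, -0.163447)
phase 3: p=0.4860, T=0.459, ωT=1.514562, cosh=2.383667, sinh=2.163763; start (x,ẋ)=(0.051624, -0.163447) → end (x,ẋ)=(-0.656586, -3.490943)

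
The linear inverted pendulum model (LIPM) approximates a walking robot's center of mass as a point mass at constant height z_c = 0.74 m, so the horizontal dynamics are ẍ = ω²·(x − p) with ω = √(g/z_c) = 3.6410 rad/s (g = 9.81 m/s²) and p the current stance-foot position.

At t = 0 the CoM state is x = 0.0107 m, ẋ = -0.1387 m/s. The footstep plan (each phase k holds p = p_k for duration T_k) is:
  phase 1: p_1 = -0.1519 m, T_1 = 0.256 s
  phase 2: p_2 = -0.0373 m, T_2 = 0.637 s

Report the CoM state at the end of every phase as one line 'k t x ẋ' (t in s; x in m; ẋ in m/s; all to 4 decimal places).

phase 1: p=-0.1519, T=0.256, ωT=0.932096, cosh=1.466777, sinh=1.073050; start (x,ẋ)=(0.010700, -0.138700) → end (x,ẋ)=(0.045721, 0.431832)
phase 2: p=-0.0373, T=0.637, ωT=2.319317, cosh=5.133534, sinh=5.035193; start (x,ẋ)=(0.045721, 0.431832) → end (x,ẋ)=(0.986080, 3.738865)

1 0.2560 0.0457 0.4318
2 0.8930 0.9861 3.7389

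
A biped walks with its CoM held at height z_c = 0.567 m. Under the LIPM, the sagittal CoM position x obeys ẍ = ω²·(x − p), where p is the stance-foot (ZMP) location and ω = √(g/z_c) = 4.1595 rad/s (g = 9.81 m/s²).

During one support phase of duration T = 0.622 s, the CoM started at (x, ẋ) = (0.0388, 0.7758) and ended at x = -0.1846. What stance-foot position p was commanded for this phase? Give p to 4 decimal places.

p = 0.2950

ωT = 4.1595·0.622 = 2.587209; cosh(ωT) = 6.683925, sinh(ωT) = 6.608695
x(T) = p + (x₀−p)·cosh(ωT) + (ẋ₀/ω)·sinh(ωT) ⇒ p·(1 − cosh) = x(T) − x₀·cosh − (ẋ₀/ω)·sinh
numerator   = -0.1846 − (0.0388)·6.683925 − (0.7758/4.1595)·6.608695 = -1.676543
denominator = 1 − 6.683925 = -5.683925
p = -1.676543 / -5.683925 = 0.2950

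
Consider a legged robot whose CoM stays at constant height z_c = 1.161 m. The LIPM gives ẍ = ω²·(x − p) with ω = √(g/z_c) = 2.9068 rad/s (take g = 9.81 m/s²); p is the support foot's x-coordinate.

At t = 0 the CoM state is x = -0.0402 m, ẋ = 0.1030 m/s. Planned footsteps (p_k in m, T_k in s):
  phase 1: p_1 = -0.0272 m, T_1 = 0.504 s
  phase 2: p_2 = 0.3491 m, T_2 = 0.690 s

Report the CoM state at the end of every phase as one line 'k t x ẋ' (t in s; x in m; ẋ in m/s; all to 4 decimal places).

1 0.5040 0.0157 0.1574
2 1.1940 -0.7144 -2.9399

phase 1: p=-0.0272, T=0.504, ωT=1.465027, cosh=2.279366, sinh=2.048295; start (x,ẋ)=(-0.040200, 0.103000) → end (x,ẋ)=(0.015748, 0.157373)
phase 2: p=0.3491, T=0.690, ωT=2.005692, cosh=3.782901, sinh=3.648334; start (x,ẋ)=(0.015748, 0.157373) → end (x,ẋ)=(-0.714419, -2.939866)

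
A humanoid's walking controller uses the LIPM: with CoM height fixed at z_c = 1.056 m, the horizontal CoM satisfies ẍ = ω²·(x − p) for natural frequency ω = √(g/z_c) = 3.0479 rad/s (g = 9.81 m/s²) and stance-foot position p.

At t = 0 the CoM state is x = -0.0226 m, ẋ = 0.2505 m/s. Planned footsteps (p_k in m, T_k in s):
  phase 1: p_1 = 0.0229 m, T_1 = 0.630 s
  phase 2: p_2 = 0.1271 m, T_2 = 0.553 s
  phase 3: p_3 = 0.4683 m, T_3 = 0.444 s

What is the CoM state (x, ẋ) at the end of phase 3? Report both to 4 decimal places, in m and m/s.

phase 1: p=0.0229, T=0.630, ωT=1.920177, cosh=3.484373, sinh=3.337792; start (x,ẋ)=(-0.022600, 0.250500) → end (x,ẋ)=(0.138687, 0.409952)
phase 2: p=0.1271, T=0.553, ωT=1.685489, cosh=2.790220, sinh=2.604867; start (x,ẋ)=(0.138687, 0.409952) → end (x,ẋ)=(0.509792, 1.235848)
phase 3: p=0.4683, T=0.444, ωT=1.353268, cosh=2.064223, sinh=1.805828; start (x,ẋ)=(0.509792, 1.235848) → end (x,ẋ)=(1.286167, 2.779437)

x = 1.2862, ẋ = 2.7794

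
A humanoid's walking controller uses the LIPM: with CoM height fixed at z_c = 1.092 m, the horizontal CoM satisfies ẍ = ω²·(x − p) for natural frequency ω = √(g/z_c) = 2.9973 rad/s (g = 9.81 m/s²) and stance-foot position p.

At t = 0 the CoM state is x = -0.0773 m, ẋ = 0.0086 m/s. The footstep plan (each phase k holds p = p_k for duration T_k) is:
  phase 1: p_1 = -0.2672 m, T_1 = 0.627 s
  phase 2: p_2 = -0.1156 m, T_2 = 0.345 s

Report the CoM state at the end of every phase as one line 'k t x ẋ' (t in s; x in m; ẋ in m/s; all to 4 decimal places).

1 0.6270 0.3783 1.8492
2 0.9720 1.4246 4.7477

phase 1: p=-0.2672, T=0.627, ωT=1.879307, cosh=3.350831, sinh=3.198135; start (x,ẋ)=(-0.077300, 0.008600) → end (x,ẋ)=(0.378299, 1.849155)
phase 2: p=-0.1156, T=0.345, ωT=1.034069, cosh=1.584021, sinh=1.228464; start (x,ẋ)=(0.378299, 1.849155) → end (x,ẋ)=(1.424635, 4.747674)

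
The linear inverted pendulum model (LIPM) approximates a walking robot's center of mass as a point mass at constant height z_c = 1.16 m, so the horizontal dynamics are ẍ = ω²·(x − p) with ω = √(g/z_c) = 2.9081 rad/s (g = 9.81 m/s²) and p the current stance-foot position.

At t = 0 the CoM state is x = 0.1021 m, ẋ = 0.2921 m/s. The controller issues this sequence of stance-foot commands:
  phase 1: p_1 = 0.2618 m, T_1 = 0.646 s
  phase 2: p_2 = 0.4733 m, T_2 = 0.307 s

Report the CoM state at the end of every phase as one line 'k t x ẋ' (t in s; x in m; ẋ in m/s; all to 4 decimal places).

phase 1: p=0.2618, T=0.646, ωT=1.878633, cosh=3.348674, sinh=3.195875; start (x,ẋ)=(0.102100, 0.292100) → end (x,ẋ)=(0.048022, -0.506092)
phase 2: p=0.4733, T=0.307, ωT=0.892787, cosh=1.425719, sinh=1.016206; start (x,ẋ)=(0.048022, -0.506092) → end (x,ẋ)=(-0.309876, -1.978339)

1 0.6460 0.0480 -0.5061
2 0.9530 -0.3099 -1.9783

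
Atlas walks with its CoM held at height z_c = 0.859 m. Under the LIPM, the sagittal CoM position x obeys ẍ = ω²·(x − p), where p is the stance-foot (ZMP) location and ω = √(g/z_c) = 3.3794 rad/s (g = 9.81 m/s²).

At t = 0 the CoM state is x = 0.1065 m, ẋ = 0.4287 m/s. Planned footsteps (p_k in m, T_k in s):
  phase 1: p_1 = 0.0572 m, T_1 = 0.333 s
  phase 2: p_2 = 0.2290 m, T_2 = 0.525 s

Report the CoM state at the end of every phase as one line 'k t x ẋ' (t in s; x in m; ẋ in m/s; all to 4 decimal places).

1 0.3330 0.3160 0.9597
2 0.8580 1.3059 3.7521

phase 1: p=0.0572, T=0.333, ωT=1.125340, cosh=1.702903, sinh=1.378361; start (x,ẋ)=(0.106500, 0.428700) → end (x,ẋ)=(0.316008, 0.959676)
phase 2: p=0.2290, T=0.525, ωT=1.774185, cosh=3.032548, sinh=2.862926; start (x,ẋ)=(0.316008, 0.959676) → end (x,ẋ)=(1.305864, 3.752060)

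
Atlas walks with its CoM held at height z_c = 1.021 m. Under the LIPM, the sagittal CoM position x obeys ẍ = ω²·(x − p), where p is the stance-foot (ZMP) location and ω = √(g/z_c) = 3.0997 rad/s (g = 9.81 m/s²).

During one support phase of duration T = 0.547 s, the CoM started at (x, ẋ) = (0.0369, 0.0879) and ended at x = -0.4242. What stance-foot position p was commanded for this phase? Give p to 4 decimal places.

p = 0.3318

ωT = 3.0997·0.547 = 1.695536; cosh(ωT) = 2.816533, sinh(ωT) = 2.633032
x(T) = p + (x₀−p)·cosh(ωT) + (ẋ₀/ω)·sinh(ωT) ⇒ p·(1 − cosh) = x(T) − x₀·cosh − (ẋ₀/ω)·sinh
numerator   = -0.4242 − (0.0369)·2.816533 − (0.0879/3.0997)·2.633032 = -0.602797
denominator = 1 − 2.816533 = -1.816533
p = -0.602797 / -1.816533 = 0.3318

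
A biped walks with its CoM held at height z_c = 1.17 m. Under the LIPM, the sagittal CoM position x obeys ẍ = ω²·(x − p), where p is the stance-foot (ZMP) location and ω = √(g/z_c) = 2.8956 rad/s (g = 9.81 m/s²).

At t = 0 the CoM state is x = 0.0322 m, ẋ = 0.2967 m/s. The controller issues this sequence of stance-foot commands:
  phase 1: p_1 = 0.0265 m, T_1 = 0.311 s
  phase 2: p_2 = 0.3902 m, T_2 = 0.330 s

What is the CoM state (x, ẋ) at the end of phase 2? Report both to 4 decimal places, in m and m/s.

phase 1: p=0.0265, T=0.311, ωT=0.900532, cosh=1.433632, sinh=1.027279; start (x,ẋ)=(0.032200, 0.296700) → end (x,ẋ)=(0.139933, 0.442314)
phase 2: p=0.3902, T=0.330, ωT=0.955548, cosh=1.492348, sinh=1.107747; start (x,ẋ)=(0.139933, 0.442314) → end (x,ẋ)=(0.185926, -0.142669)

x = 0.1859, ẋ = -0.1427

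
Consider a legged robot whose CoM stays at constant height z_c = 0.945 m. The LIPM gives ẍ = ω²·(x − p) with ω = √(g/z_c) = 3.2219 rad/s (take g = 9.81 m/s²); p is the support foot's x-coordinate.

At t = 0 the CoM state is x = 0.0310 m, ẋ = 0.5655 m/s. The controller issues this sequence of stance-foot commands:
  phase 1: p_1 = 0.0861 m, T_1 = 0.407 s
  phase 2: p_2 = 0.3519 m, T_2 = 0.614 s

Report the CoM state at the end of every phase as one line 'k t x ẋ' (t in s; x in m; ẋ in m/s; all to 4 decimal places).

1 0.4070 0.2785 0.8200
2 1.0210 0.9838 2.1821

phase 1: p=0.0861, T=0.407, ωT=1.311313, cosh=1.990255, sinh=1.720789; start (x,ẋ)=(0.031000, 0.565500) → end (x,ẋ)=(0.278466, 0.820003)
phase 2: p=0.3519, T=0.614, ωT=1.978247, cosh=3.684183, sinh=3.545872; start (x,ẋ)=(0.278466, 0.820003) → end (x,ẋ)=(0.983811, 2.182095)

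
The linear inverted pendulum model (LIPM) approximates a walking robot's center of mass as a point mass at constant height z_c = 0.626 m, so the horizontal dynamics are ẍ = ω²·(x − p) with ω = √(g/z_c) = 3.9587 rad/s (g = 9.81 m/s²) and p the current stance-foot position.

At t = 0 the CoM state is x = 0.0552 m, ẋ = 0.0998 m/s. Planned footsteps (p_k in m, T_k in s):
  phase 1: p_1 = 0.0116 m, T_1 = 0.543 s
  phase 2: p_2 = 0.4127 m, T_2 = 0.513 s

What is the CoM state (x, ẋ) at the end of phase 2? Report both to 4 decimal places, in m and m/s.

phase 1: p=0.0116, T=0.543, ωT=2.149574, cosh=4.348868, sinh=4.232335; start (x,ẋ)=(0.055200, 0.099800) → end (x,ẋ)=(0.307909, 1.164515)
phase 2: p=0.4127, T=0.513, ωT=2.030813, cosh=3.875754, sinh=3.744526; start (x,ẋ)=(0.307909, 1.164515) → end (x,ẋ)=(1.108068, 2.960011)

x = 1.1081, ẋ = 2.9600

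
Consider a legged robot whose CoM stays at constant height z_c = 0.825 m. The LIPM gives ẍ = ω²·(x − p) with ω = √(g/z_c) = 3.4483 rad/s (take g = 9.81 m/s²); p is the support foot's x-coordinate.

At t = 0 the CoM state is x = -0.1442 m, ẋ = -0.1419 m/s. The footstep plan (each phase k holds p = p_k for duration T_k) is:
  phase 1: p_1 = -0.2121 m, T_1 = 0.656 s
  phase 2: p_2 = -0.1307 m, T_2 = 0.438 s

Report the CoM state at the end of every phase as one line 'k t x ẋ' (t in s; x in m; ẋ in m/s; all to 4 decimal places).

phase 1: p=-0.2121, T=0.656, ωT=2.262085, cosh=4.853611, sinh=4.749478; start (x,ẋ)=(-0.144200, -0.141900) → end (x,ẋ)=(-0.077984, 0.423313)
phase 2: p=-0.1307, T=0.438, ωT=1.510355, cosh=2.374586, sinh=2.153754; start (x,ẋ)=(-0.077984, 0.423313) → end (x,ẋ)=(0.258873, 1.396703)

1 0.6560 -0.0780 0.4233
2 1.0940 0.2589 1.3967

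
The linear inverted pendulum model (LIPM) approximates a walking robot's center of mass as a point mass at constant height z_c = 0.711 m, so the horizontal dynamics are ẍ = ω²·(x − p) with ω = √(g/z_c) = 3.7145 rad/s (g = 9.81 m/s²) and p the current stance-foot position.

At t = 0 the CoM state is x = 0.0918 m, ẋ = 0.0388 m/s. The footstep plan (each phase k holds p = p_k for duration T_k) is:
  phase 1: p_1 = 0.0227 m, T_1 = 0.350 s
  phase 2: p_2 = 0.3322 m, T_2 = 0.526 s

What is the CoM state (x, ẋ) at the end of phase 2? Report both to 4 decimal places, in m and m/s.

phase 1: p=0.0227, T=0.350, ωT=1.300075, cosh=1.971042, sinh=1.698530; start (x,ẋ)=(0.091800, 0.038800) → end (x,ẋ)=(0.176641, 0.512441)
phase 2: p=0.3322, T=0.526, ωT=1.953827, cosh=3.598684, sinh=3.456954; start (x,ẋ)=(0.176641, 0.512441) → end (x,ẋ)=(0.249304, -0.153395)

x = 0.2493, ẋ = -0.1534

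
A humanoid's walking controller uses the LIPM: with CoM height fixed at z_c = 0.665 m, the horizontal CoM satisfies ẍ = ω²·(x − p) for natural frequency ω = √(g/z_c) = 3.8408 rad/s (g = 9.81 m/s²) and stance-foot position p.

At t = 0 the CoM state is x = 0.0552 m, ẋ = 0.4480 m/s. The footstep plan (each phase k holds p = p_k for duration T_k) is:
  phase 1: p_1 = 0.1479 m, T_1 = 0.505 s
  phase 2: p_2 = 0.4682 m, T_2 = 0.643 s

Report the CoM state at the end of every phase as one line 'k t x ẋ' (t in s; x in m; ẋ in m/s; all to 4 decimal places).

1 0.5050 0.2161 0.3776
2 1.1480 -0.4552 -3.4327

phase 1: p=0.1479, T=0.505, ωT=1.939604, cosh=3.549878, sinh=3.406117; start (x,ẋ)=(0.055200, 0.448000) → end (x,ẋ)=(0.216124, 0.377624)
phase 2: p=0.4682, T=0.643, ωT=2.469634, cosh=5.951371, sinh=5.866755; start (x,ẋ)=(0.216124, 0.377624) → end (x,ẋ)=(-0.455184, -3.432658)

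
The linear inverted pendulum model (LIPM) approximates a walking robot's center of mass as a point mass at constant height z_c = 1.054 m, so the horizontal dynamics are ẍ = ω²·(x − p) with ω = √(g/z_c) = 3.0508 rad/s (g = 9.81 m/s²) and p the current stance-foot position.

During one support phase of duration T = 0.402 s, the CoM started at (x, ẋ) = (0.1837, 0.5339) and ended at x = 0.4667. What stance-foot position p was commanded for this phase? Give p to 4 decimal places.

ωT = 3.0508·0.402 = 1.226422; cosh(ωT) = 1.851175, sinh(ωT) = 1.557834
x(T) = p + (x₀−p)·cosh(ωT) + (ẋ₀/ω)·sinh(ωT) ⇒ p·(1 − cosh) = x(T) − x₀·cosh − (ẋ₀/ω)·sinh
numerator   = 0.4667 − (0.1837)·1.851175 − (0.5339/3.0508)·1.557834 = -0.145987
denominator = 1 − 1.851175 = -0.851175
p = -0.145987 / -0.851175 = 0.1715

p = 0.1715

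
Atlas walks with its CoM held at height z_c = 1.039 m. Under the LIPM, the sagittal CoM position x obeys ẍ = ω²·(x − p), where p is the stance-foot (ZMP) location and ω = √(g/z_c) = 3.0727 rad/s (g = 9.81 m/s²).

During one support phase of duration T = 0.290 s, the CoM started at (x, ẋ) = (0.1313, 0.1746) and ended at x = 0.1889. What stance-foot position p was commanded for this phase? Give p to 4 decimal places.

ωT = 3.0727·0.290 = 0.891083; cosh(ωT) = 1.423990, sinh(ωT) = 1.013779
x(T) = p + (x₀−p)·cosh(ωT) + (ẋ₀/ω)·sinh(ωT) ⇒ p·(1 − cosh) = x(T) − x₀·cosh − (ẋ₀/ω)·sinh
numerator   = 0.1889 − (0.1313)·1.423990 − (0.1746/3.0727)·1.013779 = -0.055676
denominator = 1 − 1.423990 = -0.423990
p = -0.055676 / -0.423990 = 0.1313

p = 0.1313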